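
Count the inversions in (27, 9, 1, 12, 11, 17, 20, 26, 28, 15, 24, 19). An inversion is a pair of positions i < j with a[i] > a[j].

Element-by-element contributions:
27 → 9, 1, 12, 11, 17, 20, 26, 15, 24, 19 → 10
9 → 1 → 1
1 → none → 0
12 → 11 → 1
11 → none → 0
17 → 15 → 1
20 → 15, 19 → 2
26 → 15, 24, 19 → 3
28 → 15, 24, 19 → 3
15 → none → 0
24 → 19 → 1
19 → none → 0
Sum: 10 + 1 + 0 + 1 + 0 + 1 + 2 + 3 + 3 + 0 + 1 + 0 = 22

22 out-of-order pairs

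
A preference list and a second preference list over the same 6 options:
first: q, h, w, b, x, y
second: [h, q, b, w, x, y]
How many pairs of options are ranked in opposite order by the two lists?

Assign each item its position (1..6) in the first ordering, then rewrite the second ordering as that position sequence:
positions: q→1, h→2, w→3, b→4, x→5, y→6
second ordering as positions: [2, 1, 4, 3, 5, 6]
Discordant pairs = inversions in this position sequence.
2: 1 → 1
1: 0
4: 3 → 1
3: 0
5: 0
6: 0
Total: 1 + 0 + 1 + 0 + 0 + 0 = 2

2 pairs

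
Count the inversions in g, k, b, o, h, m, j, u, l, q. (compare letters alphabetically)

12 inversions

Element-by-element contributions:
g: 1
k: 3
b: 0
o: 4
h: 0
m: 2
j: 0
u: 2
l: 0
q: 0
Sum: 1 + 3 + 0 + 4 + 0 + 2 + 0 + 2 + 0 + 0 = 12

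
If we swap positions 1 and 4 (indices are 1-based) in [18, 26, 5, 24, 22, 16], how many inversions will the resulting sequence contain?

Inversions: 10

Positions 1 and 4 hold 18 and 24; after swapping, the array is [24, 26, 5, 18, 22, 16].
For each element, count later entries that are smaller:
24: 4
26: 4
5: 0
18: 1
22: 1
16: 0
Sum: 4 + 4 + 0 + 1 + 1 + 0 = 10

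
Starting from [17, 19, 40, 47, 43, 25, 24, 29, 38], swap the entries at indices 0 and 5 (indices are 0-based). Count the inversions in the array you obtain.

Positions 0 and 5 hold 17 and 25; after swapping, the array is [25, 19, 40, 47, 43, 17, 24, 29, 38].
For each element, count later entries that are smaller:
25: 3
19: 1
40: 4
47: 5
43: 4
17: 0
24: 0
29: 0
38: 0
Sum: 3 + 1 + 4 + 5 + 4 + 0 + 0 + 0 + 0 = 17

17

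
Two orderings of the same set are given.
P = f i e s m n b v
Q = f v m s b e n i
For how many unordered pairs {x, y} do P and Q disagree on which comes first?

16

Assign each item its position (1..8) in the first ordering, then rewrite the second ordering as that position sequence:
positions: f→1, i→2, e→3, s→4, m→5, n→6, b→7, v→8
second ordering as positions: [1, 8, 5, 4, 7, 3, 6, 2]
Discordant pairs = inversions in this position sequence.
1: 0
8: 5, 4, 7, 3, 6, 2 → 6
5: 4, 3, 2 → 3
4: 3, 2 → 2
7: 3, 6, 2 → 3
3: 2 → 1
6: 2 → 1
2: 0
Total: 0 + 6 + 3 + 2 + 3 + 1 + 1 + 0 = 16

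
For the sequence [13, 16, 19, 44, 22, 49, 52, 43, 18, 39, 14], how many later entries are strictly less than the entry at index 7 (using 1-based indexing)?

The element at index 7 is 52.
Elements after it: 43, 18, 39, 14
Those smaller than 52: 43, 18, 39, 14

4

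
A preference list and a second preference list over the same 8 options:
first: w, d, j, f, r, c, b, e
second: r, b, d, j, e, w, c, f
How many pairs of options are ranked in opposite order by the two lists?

Assign each item its position (1..8) in the first ordering, then rewrite the second ordering as that position sequence:
positions: w→1, d→2, j→3, f→4, r→5, c→6, b→7, e→8
second ordering as positions: [5, 7, 2, 3, 8, 1, 6, 4]
Discordant pairs = inversions in this position sequence.
5: 2, 3, 1, 4 → 4
7: 2, 3, 1, 6, 4 → 5
2: 1 → 1
3: 1 → 1
8: 1, 6, 4 → 3
1: 0
6: 4 → 1
4: 0
Total: 4 + 5 + 1 + 1 + 3 + 0 + 1 + 0 = 15

15 pairs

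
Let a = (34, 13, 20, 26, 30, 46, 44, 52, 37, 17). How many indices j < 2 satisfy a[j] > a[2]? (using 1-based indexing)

1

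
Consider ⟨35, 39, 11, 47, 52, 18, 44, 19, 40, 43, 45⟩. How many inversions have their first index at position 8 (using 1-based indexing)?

The element at index 8 is 19.
Elements after it: 40, 43, 45
None of them are smaller than 19.

0 such elements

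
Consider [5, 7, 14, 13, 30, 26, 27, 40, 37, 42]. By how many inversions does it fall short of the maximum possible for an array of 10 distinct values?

Maximum inversions for 10 distinct elements is C(10, 2) = 10·9/2 = 45.
Current inversions — for each element, count later smaller elements:
5: 0
7: 0
14: 1
13: 0
30: 2
26: 0
27: 0
40: 1
37: 0
42: 0
Current total: 0 + 0 + 1 + 0 + 2 + 0 + 0 + 1 + 0 + 0 = 4
Shortfall: 45 − 4 = 41

41 inversions short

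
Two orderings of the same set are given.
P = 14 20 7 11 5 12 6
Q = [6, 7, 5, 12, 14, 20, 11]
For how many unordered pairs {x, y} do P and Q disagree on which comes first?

Assign each item its position (1..7) in the first ordering, then rewrite the second ordering as that position sequence:
positions: 14→1, 20→2, 7→3, 11→4, 5→5, 12→6, 6→7
second ordering as positions: [7, 3, 5, 6, 1, 2, 4]
Discordant pairs = inversions in this position sequence.
7: 3, 5, 6, 1, 2, 4 → 6
3: 1, 2 → 2
5: 1, 2, 4 → 3
6: 1, 2, 4 → 3
1: 0
2: 0
4: 0
Total: 6 + 2 + 3 + 3 + 0 + 0 + 0 = 14

Disagreeing pairs: 14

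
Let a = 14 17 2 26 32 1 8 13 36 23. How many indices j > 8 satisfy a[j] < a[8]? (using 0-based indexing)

The element at index 8 is 36.
Elements after it: 23
Those smaller than 36: 23

1 such element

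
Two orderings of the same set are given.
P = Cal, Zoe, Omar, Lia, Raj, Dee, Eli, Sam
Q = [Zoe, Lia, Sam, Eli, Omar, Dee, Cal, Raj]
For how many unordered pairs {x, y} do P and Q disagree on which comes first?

15

Assign each item its position (1..8) in the first ordering, then rewrite the second ordering as that position sequence:
positions: Cal→1, Zoe→2, Omar→3, Lia→4, Raj→5, Dee→6, Eli→7, Sam→8
second ordering as positions: [2, 4, 8, 7, 3, 6, 1, 5]
Discordant pairs = inversions in this position sequence.
2: 1 → 1
4: 3, 1 → 2
8: 7, 3, 6, 1, 5 → 5
7: 3, 6, 1, 5 → 4
3: 1 → 1
6: 1, 5 → 2
1: 0
5: 0
Total: 1 + 2 + 5 + 4 + 1 + 2 + 0 + 0 = 15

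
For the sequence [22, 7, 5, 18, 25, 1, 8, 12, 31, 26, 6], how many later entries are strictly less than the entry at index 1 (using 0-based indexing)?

The element at index 1 is 7.
Elements after it: 5, 18, 25, 1, 8, 12, 31, 26, 6
Those smaller than 7: 5, 1, 6

3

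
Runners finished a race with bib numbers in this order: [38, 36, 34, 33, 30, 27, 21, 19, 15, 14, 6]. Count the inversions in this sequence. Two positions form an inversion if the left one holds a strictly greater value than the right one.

55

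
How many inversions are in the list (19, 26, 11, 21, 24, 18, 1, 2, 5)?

Count, for each position, how many later elements it exceeds:
19 → 11, 18, 1, 2, 5 → 5
26 → 11, 21, 24, 18, 1, 2, 5 → 7
11 → 1, 2, 5 → 3
21 → 18, 1, 2, 5 → 4
24 → 18, 1, 2, 5 → 4
18 → 1, 2, 5 → 3
1 → none → 0
2 → none → 0
5 → none → 0
Sum: 5 + 7 + 3 + 4 + 4 + 3 + 0 + 0 + 0 = 26

There are 26 inversions.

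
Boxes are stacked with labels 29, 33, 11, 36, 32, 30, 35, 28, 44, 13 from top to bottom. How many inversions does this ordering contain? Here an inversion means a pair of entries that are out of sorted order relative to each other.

Sweep left to right; for each value list the smaller values that follow it:
29 → 11, 28, 13 → 3
33 → 11, 32, 30, 28, 13 → 5
11 → none → 0
36 → 32, 30, 35, 28, 13 → 5
32 → 30, 28, 13 → 3
30 → 28, 13 → 2
35 → 28, 13 → 2
28 → 13 → 1
44 → 13 → 1
13 → none → 0
Sum: 3 + 5 + 0 + 5 + 3 + 2 + 2 + 1 + 1 + 0 = 22

22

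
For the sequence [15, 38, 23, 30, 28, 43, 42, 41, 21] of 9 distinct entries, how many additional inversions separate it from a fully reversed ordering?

22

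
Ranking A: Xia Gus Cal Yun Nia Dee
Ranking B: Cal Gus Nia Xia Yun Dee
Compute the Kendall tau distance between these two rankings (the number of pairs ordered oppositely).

5

Assign each item its position (1..6) in the first ordering, then rewrite the second ordering as that position sequence:
positions: Xia→1, Gus→2, Cal→3, Yun→4, Nia→5, Dee→6
second ordering as positions: [3, 2, 5, 1, 4, 6]
Discordant pairs = inversions in this position sequence.
3: 2, 1 → 2
2: 1 → 1
5: 1, 4 → 2
1: 0
4: 0
6: 0
Total: 2 + 1 + 2 + 0 + 0 + 0 = 5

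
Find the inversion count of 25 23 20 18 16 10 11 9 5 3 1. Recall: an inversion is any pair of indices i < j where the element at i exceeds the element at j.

54 inversions

Count, for each position, how many later elements it exceeds:
25 → 23, 20, 18, 16, 10, 11, 9, 5, 3, 1 → 10
23 → 20, 18, 16, 10, 11, 9, 5, 3, 1 → 9
20 → 18, 16, 10, 11, 9, 5, 3, 1 → 8
18 → 16, 10, 11, 9, 5, 3, 1 → 7
16 → 10, 11, 9, 5, 3, 1 → 6
10 → 9, 5, 3, 1 → 4
11 → 9, 5, 3, 1 → 4
9 → 5, 3, 1 → 3
5 → 3, 1 → 2
3 → 1 → 1
1 → none → 0
Sum: 10 + 9 + 8 + 7 + 6 + 4 + 4 + 3 + 2 + 1 + 0 = 54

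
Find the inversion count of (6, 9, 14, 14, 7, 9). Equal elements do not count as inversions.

Inversions: 5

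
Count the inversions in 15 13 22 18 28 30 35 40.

There are 2 inversions.

Sweep left to right; for each value list the smaller values that follow it:
15 → 13 → 1
13 → none → 0
22 → 18 → 1
18 → none → 0
28 → none → 0
30 → none → 0
35 → none → 0
40 → none → 0
Sum: 1 + 0 + 1 + 0 + 0 + 0 + 0 + 0 = 2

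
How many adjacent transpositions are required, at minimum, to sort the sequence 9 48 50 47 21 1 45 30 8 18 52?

30

The minimum number of adjacent swaps to sort an array equals its inversion count, since every such swap removes exactly one inversion.
Count inversions — for each element, later elements that are smaller:
9: 1, 8 → 2
48: 47, 21, 1, 45, 30, 8, 18 → 7
50: 47, 21, 1, 45, 30, 8, 18 → 7
47: 21, 1, 45, 30, 8, 18 → 6
21: 1, 8, 18 → 3
1: none → 0
45: 30, 8, 18 → 3
30: 8, 18 → 2
8: none → 0
18: none → 0
52: none → 0
Total inversions: 2 + 7 + 7 + 6 + 3 + 0 + 3 + 2 + 0 + 0 + 0 = 30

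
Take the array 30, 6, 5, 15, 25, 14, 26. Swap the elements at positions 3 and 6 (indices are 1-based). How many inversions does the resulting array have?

10

Positions 3 and 6 hold 5 and 14; after swapping, the array is [30, 6, 14, 15, 25, 5, 26].
Element-by-element contributions:
30 → 6, 14, 15, 25, 5, 26 → 6
6 → 5 → 1
14 → 5 → 1
15 → 5 → 1
25 → 5 → 1
5 → none → 0
26 → none → 0
Sum: 6 + 1 + 1 + 1 + 1 + 0 + 0 = 10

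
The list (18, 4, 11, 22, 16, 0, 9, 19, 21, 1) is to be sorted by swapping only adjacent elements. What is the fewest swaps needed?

Each adjacent swap fixes exactly one inversion, so the minimum swap count equals the number of inversions.
Count inversions — for each element, later elements that are smaller:
18: 4, 11, 16, 0, 9, 1 → 6
4: 0, 1 → 2
11: 0, 9, 1 → 3
22: 16, 0, 9, 19, 21, 1 → 6
16: 0, 9, 1 → 3
0: none → 0
9: 1 → 1
19: 1 → 1
21: 1 → 1
1: none → 0
Total inversions: 6 + 2 + 3 + 6 + 3 + 0 + 1 + 1 + 1 + 0 = 23

23 swaps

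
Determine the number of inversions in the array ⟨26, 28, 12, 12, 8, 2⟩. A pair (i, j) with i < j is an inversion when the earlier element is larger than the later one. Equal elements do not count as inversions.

Count, for each position, how many later elements it exceeds:
26 → 12, 12, 8, 2 → 4
28 → 12, 12, 8, 2 → 4
12 → 8, 2 → 2
12 → 8, 2 → 2
8 → 2 → 1
2 → none → 0
Sum: 4 + 4 + 2 + 2 + 1 + 0 = 13

13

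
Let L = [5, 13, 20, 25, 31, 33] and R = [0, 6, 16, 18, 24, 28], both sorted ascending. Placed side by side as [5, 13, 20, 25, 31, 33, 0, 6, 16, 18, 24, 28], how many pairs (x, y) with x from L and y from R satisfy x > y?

Count, for every r in R, how many entries of L exceed r:
r = 0: 5, 13, 20, 25, 31, 33 → 6
r = 6: 13, 20, 25, 31, 33 → 5
r = 16: 20, 25, 31, 33 → 4
r = 18: 20, 25, 31, 33 → 4
r = 24: 25, 31, 33 → 3
r = 28: 31, 33 → 2
Cross-inversions: 6 + 5 + 4 + 4 + 3 + 2 = 24

24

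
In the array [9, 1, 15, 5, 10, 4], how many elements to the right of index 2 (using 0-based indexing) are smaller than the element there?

The element at index 2 is 15.
Elements after it: 5, 10, 4
Those smaller than 15: 5, 10, 4

3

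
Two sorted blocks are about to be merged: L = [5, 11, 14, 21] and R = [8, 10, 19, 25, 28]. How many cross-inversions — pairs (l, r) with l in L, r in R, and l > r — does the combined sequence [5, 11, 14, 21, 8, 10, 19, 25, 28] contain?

Take each right-half value and tally the left-half values above it:
r = 8: 11, 14, 21 → 3
r = 10: 11, 14, 21 → 3
r = 19: 21 → 1
r = 25: none → 0
r = 28: none → 0
Cross-inversions: 3 + 3 + 1 + 0 + 0 = 7

There are 7 cross-inversions.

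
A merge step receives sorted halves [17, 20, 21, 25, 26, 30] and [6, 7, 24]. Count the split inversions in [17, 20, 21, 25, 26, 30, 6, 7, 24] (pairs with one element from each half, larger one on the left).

Take each right-half value and tally the left-half values above it:
r = 6: 17, 20, 21, 25, 26, 30 → 6
r = 7: 17, 20, 21, 25, 26, 30 → 6
r = 24: 25, 26, 30 → 3
Cross-inversions: 6 + 6 + 3 = 15

15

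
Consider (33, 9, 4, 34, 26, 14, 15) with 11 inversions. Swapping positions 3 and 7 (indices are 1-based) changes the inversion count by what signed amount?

Positions 3 and 7 hold 4 and 15; after swapping, the array is [33, 9, 15, 34, 26, 14, 4].
Count, for each position, how many later elements it exceeds:
33: 5
9: 1
15: 2
34: 3
26: 2
14: 1
4: 0
Sum: 5 + 1 + 2 + 3 + 2 + 1 + 0 = 14
Change: 14 − 11 = +3

+3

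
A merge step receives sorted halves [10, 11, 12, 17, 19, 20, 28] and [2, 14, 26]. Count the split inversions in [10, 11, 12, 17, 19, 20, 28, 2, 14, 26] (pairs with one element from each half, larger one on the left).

12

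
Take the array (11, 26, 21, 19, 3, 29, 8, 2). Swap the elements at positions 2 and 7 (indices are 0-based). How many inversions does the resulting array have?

12

Positions 2 and 7 hold 21 and 2; after swapping, the array is [11, 26, 2, 19, 3, 29, 8, 21].
Sweep left to right; for each value list the smaller values that follow it:
11: 3
26: 5
2: 0
19: 2
3: 0
29: 2
8: 0
21: 0
Sum: 3 + 5 + 0 + 2 + 0 + 2 + 0 + 0 = 12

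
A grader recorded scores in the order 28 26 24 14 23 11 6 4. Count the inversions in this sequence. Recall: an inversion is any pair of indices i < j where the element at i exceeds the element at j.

Element-by-element contributions:
28: 7
26: 6
24: 5
14: 3
23: 3
11: 2
6: 1
4: 0
Sum: 7 + 6 + 5 + 3 + 3 + 2 + 1 + 0 = 27

27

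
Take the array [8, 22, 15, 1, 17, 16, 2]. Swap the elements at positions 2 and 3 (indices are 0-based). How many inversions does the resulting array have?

11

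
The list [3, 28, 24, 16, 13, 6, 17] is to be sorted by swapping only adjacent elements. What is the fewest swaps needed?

There are 12 adjacent swaps.

Minimum adjacent swaps = number of inversions (each swap of adjacent out-of-order elements removes one inversion and no swap can remove more).
Count inversions — for each element, later elements that are smaller:
3: none → 0
28: 24, 16, 13, 6, 17 → 5
24: 16, 13, 6, 17 → 4
16: 13, 6 → 2
13: 6 → 1
6: none → 0
17: none → 0
Total inversions: 0 + 5 + 4 + 2 + 1 + 0 + 0 = 12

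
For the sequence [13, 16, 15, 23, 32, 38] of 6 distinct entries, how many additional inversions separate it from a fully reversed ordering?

14 inversions short

Maximum inversions for 6 distinct elements is C(6, 2) = 6·5/2 = 15.
Current inversions — for each element, count later smaller elements:
13: 0
16: 1
15: 0
23: 0
32: 0
38: 0
Current total: 0 + 1 + 0 + 0 + 0 + 0 = 1
Shortfall: 15 − 1 = 14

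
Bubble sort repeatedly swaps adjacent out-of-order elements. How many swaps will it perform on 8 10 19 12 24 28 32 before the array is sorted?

Each adjacent swap fixes exactly one inversion, so the minimum swap count equals the number of inversions.
Count inversions — for each element, later elements that are smaller:
8: none → 0
10: none → 0
19: 12 → 1
12: none → 0
24: none → 0
28: none → 0
32: none → 0
Total inversions: 0 + 0 + 1 + 0 + 0 + 0 + 0 = 1

1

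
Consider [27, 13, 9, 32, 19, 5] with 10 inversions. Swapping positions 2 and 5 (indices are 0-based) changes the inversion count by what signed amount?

Positions 2 and 5 hold 9 and 5; after swapping, the array is [27, 13, 5, 32, 19, 9].
For each element, count later entries that are smaller:
27: 4
13: 2
5: 0
32: 2
19: 1
9: 0
Sum: 4 + 2 + 0 + 2 + 1 + 0 = 9
Change: 9 − 10 = -1

-1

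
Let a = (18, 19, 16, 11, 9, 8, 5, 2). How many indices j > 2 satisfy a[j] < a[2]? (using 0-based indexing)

5

The element at index 2 is 16.
Elements after it: 11, 9, 8, 5, 2
Those smaller than 16: 11, 9, 8, 5, 2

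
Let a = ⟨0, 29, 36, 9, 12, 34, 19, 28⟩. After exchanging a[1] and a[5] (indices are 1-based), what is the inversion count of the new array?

Positions 1 and 5 hold 0 and 12; after swapping, the array is [12, 29, 36, 9, 0, 34, 19, 28].
For each element, count later entries that are smaller:
12: 2
29: 4
36: 5
9: 1
0: 0
34: 2
19: 0
28: 0
Sum: 2 + 4 + 5 + 1 + 0 + 2 + 0 + 0 = 14

There are 14 inversions.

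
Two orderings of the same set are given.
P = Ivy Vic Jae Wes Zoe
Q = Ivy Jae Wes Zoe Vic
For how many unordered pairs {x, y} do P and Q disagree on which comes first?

Assign each item its position (1..5) in the first ordering, then rewrite the second ordering as that position sequence:
positions: Ivy→1, Vic→2, Jae→3, Wes→4, Zoe→5
second ordering as positions: [1, 3, 4, 5, 2]
Discordant pairs = inversions in this position sequence.
1: 0
3: 2 → 1
4: 2 → 1
5: 2 → 1
2: 0
Total: 0 + 1 + 1 + 1 + 0 = 3

There are 3 disagreeing pairs.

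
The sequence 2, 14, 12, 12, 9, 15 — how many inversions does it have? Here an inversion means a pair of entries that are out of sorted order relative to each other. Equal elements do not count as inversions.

For each element, count later entries that are smaller:
2 → none → 0
14 → 12, 12, 9 → 3
12 → 9 → 1
12 → 9 → 1
9 → none → 0
15 → none → 0
Sum: 0 + 3 + 1 + 1 + 0 + 0 = 5

5 out-of-order pairs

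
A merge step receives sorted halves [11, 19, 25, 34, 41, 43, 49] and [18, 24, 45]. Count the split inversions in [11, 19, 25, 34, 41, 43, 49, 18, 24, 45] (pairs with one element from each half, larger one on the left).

12

Take each right-half value and tally the left-half values above it:
r = 18: 19, 25, 34, 41, 43, 49 → 6
r = 24: 25, 34, 41, 43, 49 → 5
r = 45: 49 → 1
Cross-inversions: 6 + 5 + 1 = 12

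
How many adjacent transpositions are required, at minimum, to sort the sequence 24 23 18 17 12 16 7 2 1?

35 adjacent swaps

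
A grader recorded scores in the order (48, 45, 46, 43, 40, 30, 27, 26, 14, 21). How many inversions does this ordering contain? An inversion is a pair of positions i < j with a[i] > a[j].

For each element, count later entries that are smaller:
48: 9
45: 7
46: 7
43: 6
40: 5
30: 4
27: 3
26: 2
14: 0
21: 0
Sum: 9 + 7 + 7 + 6 + 5 + 4 + 3 + 2 + 0 + 0 = 43

Out-of-order pairs: 43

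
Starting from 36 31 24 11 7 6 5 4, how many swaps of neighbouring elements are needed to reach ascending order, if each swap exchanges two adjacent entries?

28 adjacent swaps

Minimum adjacent swaps = number of inversions (each swap of adjacent out-of-order elements removes one inversion and no swap can remove more).
Count inversions — for each element, later elements that are smaller:
36: 31, 24, 11, 7, 6, 5, 4 → 7
31: 24, 11, 7, 6, 5, 4 → 6
24: 11, 7, 6, 5, 4 → 5
11: 7, 6, 5, 4 → 4
7: 6, 5, 4 → 3
6: 5, 4 → 2
5: 4 → 1
4: none → 0
Total inversions: 7 + 6 + 5 + 4 + 3 + 2 + 1 + 0 = 28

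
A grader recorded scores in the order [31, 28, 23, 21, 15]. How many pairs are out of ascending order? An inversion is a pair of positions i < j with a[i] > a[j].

There are 10 inversions.

For each element, count later entries that are smaller:
31 → 28, 23, 21, 15 → 4
28 → 23, 21, 15 → 3
23 → 21, 15 → 2
21 → 15 → 1
15 → none → 0
Sum: 4 + 3 + 2 + 1 + 0 = 10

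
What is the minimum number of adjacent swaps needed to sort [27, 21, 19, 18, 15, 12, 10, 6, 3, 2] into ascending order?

Minimum adjacent swaps = number of inversions (each swap of adjacent out-of-order elements removes one inversion and no swap can remove more).
Count inversions — for each element, later elements that are smaller:
27: 21, 19, 18, 15, 12, 10, 6, 3, 2 → 9
21: 19, 18, 15, 12, 10, 6, 3, 2 → 8
19: 18, 15, 12, 10, 6, 3, 2 → 7
18: 15, 12, 10, 6, 3, 2 → 6
15: 12, 10, 6, 3, 2 → 5
12: 10, 6, 3, 2 → 4
10: 6, 3, 2 → 3
6: 3, 2 → 2
3: 2 → 1
2: none → 0
Total inversions: 9 + 8 + 7 + 6 + 5 + 4 + 3 + 2 + 1 + 0 = 45

45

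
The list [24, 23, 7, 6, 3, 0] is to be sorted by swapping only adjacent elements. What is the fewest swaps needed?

15 swaps

The minimum number of adjacent swaps to sort an array equals its inversion count, since every such swap removes exactly one inversion.
Count inversions — for each element, later elements that are smaller:
24: 23, 7, 6, 3, 0 → 5
23: 7, 6, 3, 0 → 4
7: 6, 3, 0 → 3
6: 3, 0 → 2
3: 0 → 1
0: none → 0
Total inversions: 5 + 4 + 3 + 2 + 1 + 0 = 15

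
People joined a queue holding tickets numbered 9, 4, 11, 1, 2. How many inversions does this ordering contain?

7

For each element, count later entries that are smaller:
9: 3
4: 2
11: 2
1: 0
2: 0
Sum: 3 + 2 + 2 + 0 + 0 = 7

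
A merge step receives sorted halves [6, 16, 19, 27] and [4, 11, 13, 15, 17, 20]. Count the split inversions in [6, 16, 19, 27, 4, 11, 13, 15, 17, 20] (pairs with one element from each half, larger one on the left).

16 cross-inversions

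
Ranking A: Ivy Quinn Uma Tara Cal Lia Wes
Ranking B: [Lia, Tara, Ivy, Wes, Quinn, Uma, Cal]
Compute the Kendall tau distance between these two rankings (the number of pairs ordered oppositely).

Assign each item its position (1..7) in the first ordering, then rewrite the second ordering as that position sequence:
positions: Ivy→1, Quinn→2, Uma→3, Tara→4, Cal→5, Lia→6, Wes→7
second ordering as positions: [6, 4, 1, 7, 2, 3, 5]
Discordant pairs = inversions in this position sequence.
6: 4, 1, 2, 3, 5 → 5
4: 1, 2, 3 → 3
1: 0
7: 2, 3, 5 → 3
2: 0
3: 0
5: 0
Total: 5 + 3 + 0 + 3 + 0 + 0 + 0 = 11

11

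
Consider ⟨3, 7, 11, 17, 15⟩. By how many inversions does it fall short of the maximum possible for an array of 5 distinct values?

9 inversions short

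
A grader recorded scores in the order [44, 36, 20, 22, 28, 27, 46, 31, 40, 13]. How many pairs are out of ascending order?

24

Sweep left to right; for each value list the smaller values that follow it:
44 → 36, 20, 22, 28, 27, 31, 40, 13 → 8
36 → 20, 22, 28, 27, 31, 13 → 6
20 → 13 → 1
22 → 13 → 1
28 → 27, 13 → 2
27 → 13 → 1
46 → 31, 40, 13 → 3
31 → 13 → 1
40 → 13 → 1
13 → none → 0
Sum: 8 + 6 + 1 + 1 + 2 + 1 + 3 + 1 + 1 + 0 = 24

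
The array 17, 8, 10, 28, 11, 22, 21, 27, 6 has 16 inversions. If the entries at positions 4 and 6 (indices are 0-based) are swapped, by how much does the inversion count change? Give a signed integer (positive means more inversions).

Positions 4 and 6 hold 11 and 21; after swapping, the array is [17, 8, 10, 28, 21, 22, 11, 27, 6].
For each element, count later entries that are smaller:
17 → 8, 10, 11, 6 → 4
8 → 6 → 1
10 → 6 → 1
28 → 21, 22, 11, 27, 6 → 5
21 → 11, 6 → 2
22 → 11, 6 → 2
11 → 6 → 1
27 → 6 → 1
6 → none → 0
Sum: 4 + 1 + 1 + 5 + 2 + 2 + 1 + 1 + 0 = 17
Change: 17 − 16 = +1

+1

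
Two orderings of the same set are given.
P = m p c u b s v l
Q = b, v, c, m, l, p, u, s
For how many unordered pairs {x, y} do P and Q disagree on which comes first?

Disagreeing pairs: 14

Assign each item its position (1..8) in the first ordering, then rewrite the second ordering as that position sequence:
positions: m→1, p→2, c→3, u→4, b→5, s→6, v→7, l→8
second ordering as positions: [5, 7, 3, 1, 8, 2, 4, 6]
Discordant pairs = inversions in this position sequence.
5: 3, 1, 2, 4 → 4
7: 3, 1, 2, 4, 6 → 5
3: 1, 2 → 2
1: 0
8: 2, 4, 6 → 3
2: 0
4: 0
6: 0
Total: 4 + 5 + 2 + 0 + 3 + 0 + 0 + 0 = 14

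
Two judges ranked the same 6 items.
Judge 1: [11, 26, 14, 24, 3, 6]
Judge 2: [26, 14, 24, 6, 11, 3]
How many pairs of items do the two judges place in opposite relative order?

5 discordant pairs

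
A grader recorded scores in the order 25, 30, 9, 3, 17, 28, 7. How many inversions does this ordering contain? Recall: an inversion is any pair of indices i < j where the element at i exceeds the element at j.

Element-by-element contributions:
25 → 9, 3, 17, 7 → 4
30 → 9, 3, 17, 28, 7 → 5
9 → 3, 7 → 2
3 → none → 0
17 → 7 → 1
28 → 7 → 1
7 → none → 0
Sum: 4 + 5 + 2 + 0 + 1 + 1 + 0 = 13

13 out-of-order pairs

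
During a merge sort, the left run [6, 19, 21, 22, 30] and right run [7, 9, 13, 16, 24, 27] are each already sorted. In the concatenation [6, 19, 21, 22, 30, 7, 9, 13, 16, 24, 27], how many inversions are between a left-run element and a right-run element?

18 cross-inversions

Count, for every r in R, how many entries of L exceed r:
r = 7: 19, 21, 22, 30 → 4
r = 9: 19, 21, 22, 30 → 4
r = 13: 19, 21, 22, 30 → 4
r = 16: 19, 21, 22, 30 → 4
r = 24: 30 → 1
r = 27: 30 → 1
Cross-inversions: 4 + 4 + 4 + 4 + 1 + 1 = 18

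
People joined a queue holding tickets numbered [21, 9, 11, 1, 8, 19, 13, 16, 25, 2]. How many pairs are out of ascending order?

Count, for each position, how many later elements it exceeds:
21 → 9, 11, 1, 8, 19, 13, 16, 2 → 8
9 → 1, 8, 2 → 3
11 → 1, 8, 2 → 3
1 → none → 0
8 → 2 → 1
19 → 13, 16, 2 → 3
13 → 2 → 1
16 → 2 → 1
25 → 2 → 1
2 → none → 0
Sum: 8 + 3 + 3 + 0 + 1 + 3 + 1 + 1 + 1 + 0 = 21

Out-of-order pairs: 21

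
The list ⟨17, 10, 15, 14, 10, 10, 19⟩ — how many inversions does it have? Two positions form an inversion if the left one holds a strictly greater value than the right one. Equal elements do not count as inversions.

10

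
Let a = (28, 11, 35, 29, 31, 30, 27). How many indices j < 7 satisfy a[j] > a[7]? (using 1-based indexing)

5

The element at index 7 is 27.
Elements before it: 28, 11, 35, 29, 31, 30
Those larger than 27: 28, 35, 29, 31, 30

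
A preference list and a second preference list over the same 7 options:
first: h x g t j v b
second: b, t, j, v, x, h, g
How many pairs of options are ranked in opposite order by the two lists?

16 pairs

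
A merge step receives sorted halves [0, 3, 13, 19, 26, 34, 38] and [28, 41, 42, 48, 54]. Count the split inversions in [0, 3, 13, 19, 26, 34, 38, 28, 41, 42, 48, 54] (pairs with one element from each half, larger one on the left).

2

Count, for every r in R, how many entries of L exceed r:
r = 28: 34, 38 → 2
r = 41: none → 0
r = 42: none → 0
r = 48: none → 0
r = 54: none → 0
Cross-inversions: 2 + 0 + 0 + 0 + 0 = 2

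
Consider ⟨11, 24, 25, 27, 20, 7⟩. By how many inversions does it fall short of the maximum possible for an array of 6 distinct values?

7 inversions short

Maximum inversions for 6 distinct elements is C(6, 2) = 6·5/2 = 15.
Current inversions — for each element, count later smaller elements:
11: 1
24: 2
25: 2
27: 2
20: 1
7: 0
Current total: 1 + 2 + 2 + 2 + 1 + 0 = 8
Shortfall: 15 − 8 = 7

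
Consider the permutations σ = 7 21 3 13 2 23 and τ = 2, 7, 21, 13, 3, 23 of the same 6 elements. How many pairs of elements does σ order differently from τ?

There are 5 discordant pairs.

Assign each item its position (1..6) in the first ordering, then rewrite the second ordering as that position sequence:
positions: 7→1, 21→2, 3→3, 13→4, 2→5, 23→6
second ordering as positions: [5, 1, 2, 4, 3, 6]
Discordant pairs = inversions in this position sequence.
5: 1, 2, 4, 3 → 4
1: 0
2: 0
4: 3 → 1
3: 0
6: 0
Total: 4 + 0 + 0 + 1 + 0 + 0 = 5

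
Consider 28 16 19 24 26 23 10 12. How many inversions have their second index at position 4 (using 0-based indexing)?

1

The element at index 4 is 26.
Elements before it: 28, 16, 19, 24
Those larger than 26: 28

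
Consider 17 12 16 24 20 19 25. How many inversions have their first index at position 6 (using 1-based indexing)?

The element at index 6 is 19.
Elements after it: 25
None of them are smaller than 19.

0 such elements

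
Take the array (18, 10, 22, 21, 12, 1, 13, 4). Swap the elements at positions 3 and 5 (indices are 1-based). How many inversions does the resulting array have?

Positions 3 and 5 hold 22 and 12; after swapping, the array is [18, 10, 12, 21, 22, 1, 13, 4].
Element-by-element contributions:
18: 5
10: 2
12: 2
21: 3
22: 3
1: 0
13: 1
4: 0
Sum: 5 + 2 + 2 + 3 + 3 + 0 + 1 + 0 = 16

16 inversions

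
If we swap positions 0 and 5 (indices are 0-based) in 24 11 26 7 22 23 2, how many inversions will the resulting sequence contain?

13 inversions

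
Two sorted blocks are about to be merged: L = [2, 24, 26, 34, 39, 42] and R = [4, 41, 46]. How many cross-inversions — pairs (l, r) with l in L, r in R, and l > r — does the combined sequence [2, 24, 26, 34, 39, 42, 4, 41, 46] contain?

There are 6 split inversions.

Take each right-half value and tally the left-half values above it:
r = 4: 24, 26, 34, 39, 42 → 5
r = 41: 42 → 1
r = 46: none → 0
Cross-inversions: 5 + 1 + 0 = 6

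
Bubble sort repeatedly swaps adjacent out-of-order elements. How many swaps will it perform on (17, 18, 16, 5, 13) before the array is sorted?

8 adjacent swaps

Each adjacent swap fixes exactly one inversion, so the minimum swap count equals the number of inversions.
Count inversions — for each element, later elements that are smaller:
17: 16, 5, 13 → 3
18: 16, 5, 13 → 3
16: 5, 13 → 2
5: none → 0
13: none → 0
Total inversions: 3 + 3 + 2 + 0 + 0 = 8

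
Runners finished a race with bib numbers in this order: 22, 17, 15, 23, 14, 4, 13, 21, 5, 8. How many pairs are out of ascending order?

33 inversions

Element-by-element contributions:
22 → 17, 15, 14, 4, 13, 21, 5, 8 → 8
17 → 15, 14, 4, 13, 5, 8 → 6
15 → 14, 4, 13, 5, 8 → 5
23 → 14, 4, 13, 21, 5, 8 → 6
14 → 4, 13, 5, 8 → 4
4 → none → 0
13 → 5, 8 → 2
21 → 5, 8 → 2
5 → none → 0
8 → none → 0
Sum: 8 + 6 + 5 + 6 + 4 + 0 + 2 + 2 + 0 + 0 = 33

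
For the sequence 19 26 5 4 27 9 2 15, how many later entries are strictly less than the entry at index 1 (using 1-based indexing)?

The element at index 1 is 19.
Elements after it: 26, 5, 4, 27, 9, 2, 15
Those smaller than 19: 5, 4, 9, 2, 15

5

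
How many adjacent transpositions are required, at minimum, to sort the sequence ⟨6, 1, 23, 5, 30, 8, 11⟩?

7 swaps

The minimum number of adjacent swaps to sort an array equals its inversion count, since every such swap removes exactly one inversion.
Count inversions — for each element, later elements that are smaller:
6: 1, 5 → 2
1: none → 0
23: 5, 8, 11 → 3
5: none → 0
30: 8, 11 → 2
8: none → 0
11: none → 0
Total inversions: 2 + 0 + 3 + 0 + 2 + 0 + 0 = 7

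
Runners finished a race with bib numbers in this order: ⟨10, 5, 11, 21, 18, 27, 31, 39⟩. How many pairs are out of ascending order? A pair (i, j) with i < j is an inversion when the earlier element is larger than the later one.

2

Element-by-element contributions:
10 → 5 → 1
5 → none → 0
11 → none → 0
21 → 18 → 1
18 → none → 0
27 → none → 0
31 → none → 0
39 → none → 0
Sum: 1 + 0 + 0 + 1 + 0 + 0 + 0 + 0 = 2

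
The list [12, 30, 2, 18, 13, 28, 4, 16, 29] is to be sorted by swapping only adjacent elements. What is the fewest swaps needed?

15

The minimum number of adjacent swaps to sort an array equals its inversion count, since every such swap removes exactly one inversion.
Count inversions — for each element, later elements that are smaller:
12: 2, 4 → 2
30: 2, 18, 13, 28, 4, 16, 29 → 7
2: none → 0
18: 13, 4, 16 → 3
13: 4 → 1
28: 4, 16 → 2
4: none → 0
16: none → 0
29: none → 0
Total inversions: 2 + 7 + 0 + 3 + 1 + 2 + 0 + 0 + 0 = 15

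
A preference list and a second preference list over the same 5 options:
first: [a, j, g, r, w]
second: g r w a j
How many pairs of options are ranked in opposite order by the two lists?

Pairs: 6

Assign each item its position (1..5) in the first ordering, then rewrite the second ordering as that position sequence:
positions: a→1, j→2, g→3, r→4, w→5
second ordering as positions: [3, 4, 5, 1, 2]
Discordant pairs = inversions in this position sequence.
3: 1, 2 → 2
4: 1, 2 → 2
5: 1, 2 → 2
1: 0
2: 0
Total: 2 + 2 + 2 + 0 + 0 = 6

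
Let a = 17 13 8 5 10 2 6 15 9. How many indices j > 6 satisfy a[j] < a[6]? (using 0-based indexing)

The element at index 6 is 6.
Elements after it: 15, 9
None of them are smaller than 6.

0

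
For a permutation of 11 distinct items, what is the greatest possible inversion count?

55

The maximum occurs when the array is in strictly decreasing order: every one of the C(11, 2) pairs is inverted.
C(11, 2) = 11·10/2 = 55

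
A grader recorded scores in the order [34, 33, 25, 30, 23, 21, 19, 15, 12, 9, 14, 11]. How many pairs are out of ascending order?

62 inversions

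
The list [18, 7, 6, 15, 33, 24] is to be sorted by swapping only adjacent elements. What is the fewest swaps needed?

5

Minimum adjacent swaps = number of inversions (each swap of adjacent out-of-order elements removes one inversion and no swap can remove more).
Count inversions — for each element, later elements that are smaller:
18: 7, 6, 15 → 3
7: 6 → 1
6: none → 0
15: none → 0
33: 24 → 1
24: none → 0
Total inversions: 3 + 1 + 0 + 0 + 1 + 0 = 5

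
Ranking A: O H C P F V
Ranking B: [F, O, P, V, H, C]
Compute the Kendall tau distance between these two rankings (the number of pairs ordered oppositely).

8

Assign each item its position (1..6) in the first ordering, then rewrite the second ordering as that position sequence:
positions: O→1, H→2, C→3, P→4, F→5, V→6
second ordering as positions: [5, 1, 4, 6, 2, 3]
Discordant pairs = inversions in this position sequence.
5: 1, 4, 2, 3 → 4
1: 0
4: 2, 3 → 2
6: 2, 3 → 2
2: 0
3: 0
Total: 4 + 0 + 2 + 2 + 0 + 0 = 8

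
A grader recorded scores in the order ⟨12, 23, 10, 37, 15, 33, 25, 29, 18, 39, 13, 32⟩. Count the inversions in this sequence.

For each element, count later entries that are smaller:
12 → 10 → 1
23 → 10, 15, 18, 13 → 4
10 → none → 0
37 → 15, 33, 25, 29, 18, 13, 32 → 7
15 → 13 → 1
33 → 25, 29, 18, 13, 32 → 5
25 → 18, 13 → 2
29 → 18, 13 → 2
18 → 13 → 1
39 → 13, 32 → 2
13 → none → 0
32 → none → 0
Sum: 1 + 4 + 0 + 7 + 1 + 5 + 2 + 2 + 1 + 2 + 0 + 0 = 25

25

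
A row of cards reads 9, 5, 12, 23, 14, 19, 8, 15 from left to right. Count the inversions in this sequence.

10 out-of-order pairs

Sweep left to right; for each value list the smaller values that follow it:
9 → 5, 8 → 2
5 → none → 0
12 → 8 → 1
23 → 14, 19, 8, 15 → 4
14 → 8 → 1
19 → 8, 15 → 2
8 → none → 0
15 → none → 0
Sum: 2 + 0 + 1 + 4 + 1 + 2 + 0 + 0 = 10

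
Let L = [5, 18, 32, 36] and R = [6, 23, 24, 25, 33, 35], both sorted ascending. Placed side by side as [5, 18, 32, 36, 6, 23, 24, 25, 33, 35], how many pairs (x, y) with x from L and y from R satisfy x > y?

For each element r of the right run, count left-run elements greater than r:
r = 6: 18, 32, 36 → 3
r = 23: 32, 36 → 2
r = 24: 32, 36 → 2
r = 25: 32, 36 → 2
r = 33: 36 → 1
r = 35: 36 → 1
Cross-inversions: 3 + 2 + 2 + 2 + 1 + 1 = 11

11 cross-inversions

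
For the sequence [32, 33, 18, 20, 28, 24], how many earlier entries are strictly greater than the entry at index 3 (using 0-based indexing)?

2 such elements

The element at index 3 is 20.
Elements before it: 32, 33, 18
Those larger than 20: 32, 33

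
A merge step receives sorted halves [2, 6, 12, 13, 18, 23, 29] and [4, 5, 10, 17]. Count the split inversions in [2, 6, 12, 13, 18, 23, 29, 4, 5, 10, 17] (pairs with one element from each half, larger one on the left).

For each element r of the right run, count left-run elements greater than r:
r = 4: 6, 12, 13, 18, 23, 29 → 6
r = 5: 6, 12, 13, 18, 23, 29 → 6
r = 10: 12, 13, 18, 23, 29 → 5
r = 17: 18, 23, 29 → 3
Cross-inversions: 6 + 6 + 5 + 3 = 20

20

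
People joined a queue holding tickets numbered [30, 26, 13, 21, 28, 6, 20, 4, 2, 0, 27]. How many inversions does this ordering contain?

41

Sweep left to right; for each value list the smaller values that follow it:
30: 10
26: 7
13: 4
21: 5
28: 6
6: 3
20: 3
4: 2
2: 1
0: 0
27: 0
Sum: 10 + 7 + 4 + 5 + 6 + 3 + 3 + 2 + 1 + 0 + 0 = 41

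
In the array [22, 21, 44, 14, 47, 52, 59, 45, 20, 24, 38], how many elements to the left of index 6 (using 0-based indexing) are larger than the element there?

The element at index 6 is 59.
Elements before it: 22, 21, 44, 14, 47, 52
None of them are larger than 59.

0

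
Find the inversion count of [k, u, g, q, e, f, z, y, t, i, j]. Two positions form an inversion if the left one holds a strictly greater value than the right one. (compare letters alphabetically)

Sweep left to right; for each value list the smaller values that follow it:
k → g, e, f, i, j → 5
u → g, q, e, f, t, i, j → 7
g → e, f → 2
q → e, f, i, j → 4
e → none → 0
f → none → 0
z → y, t, i, j → 4
y → t, i, j → 3
t → i, j → 2
i → none → 0
j → none → 0
Sum: 5 + 7 + 2 + 4 + 0 + 0 + 4 + 3 + 2 + 0 + 0 = 27

27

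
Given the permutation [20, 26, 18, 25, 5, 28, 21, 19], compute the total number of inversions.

15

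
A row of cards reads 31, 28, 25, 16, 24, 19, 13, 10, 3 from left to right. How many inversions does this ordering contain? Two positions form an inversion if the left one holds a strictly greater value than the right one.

34 out-of-order pairs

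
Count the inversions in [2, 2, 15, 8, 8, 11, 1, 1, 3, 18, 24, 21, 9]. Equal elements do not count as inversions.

Element-by-element contributions:
2: 2
2: 2
15: 7
8: 3
8: 3
11: 4
1: 0
1: 0
3: 0
18: 1
24: 2
21: 1
9: 0
Sum: 2 + 2 + 7 + 3 + 3 + 4 + 0 + 0 + 0 + 1 + 2 + 1 + 0 = 25

25 inversions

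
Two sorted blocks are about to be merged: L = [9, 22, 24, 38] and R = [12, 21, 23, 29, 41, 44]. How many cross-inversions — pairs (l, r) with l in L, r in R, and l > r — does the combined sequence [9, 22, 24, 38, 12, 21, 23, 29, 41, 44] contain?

9

For each element r of the right run, count left-run elements greater than r:
r = 12: 22, 24, 38 → 3
r = 21: 22, 24, 38 → 3
r = 23: 24, 38 → 2
r = 29: 38 → 1
r = 41: none → 0
r = 44: none → 0
Cross-inversions: 3 + 3 + 2 + 1 + 0 + 0 = 9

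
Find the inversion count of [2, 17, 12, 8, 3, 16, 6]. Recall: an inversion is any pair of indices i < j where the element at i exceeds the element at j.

11

Element-by-element contributions:
2: 0
17: 5
12: 3
8: 2
3: 0
16: 1
6: 0
Sum: 0 + 5 + 3 + 2 + 0 + 1 + 0 = 11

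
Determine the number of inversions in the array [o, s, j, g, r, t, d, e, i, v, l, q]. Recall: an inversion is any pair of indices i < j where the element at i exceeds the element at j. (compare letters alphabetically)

There are 32 out-of-order pairs.

Sweep left to right; for each value list the smaller values that follow it:
o: 6
s: 8
j: 4
g: 2
r: 5
t: 5
d: 0
e: 0
i: 0
v: 2
l: 0
q: 0
Sum: 6 + 8 + 4 + 2 + 5 + 5 + 0 + 0 + 0 + 2 + 0 + 0 = 32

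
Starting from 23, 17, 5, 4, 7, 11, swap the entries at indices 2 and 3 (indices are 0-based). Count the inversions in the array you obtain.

9 inversions

Positions 2 and 3 hold 5 and 4; after swapping, the array is [23, 17, 4, 5, 7, 11].
Sweep left to right; for each value list the smaller values that follow it:
23 → 17, 4, 5, 7, 11 → 5
17 → 4, 5, 7, 11 → 4
4 → none → 0
5 → none → 0
7 → none → 0
11 → none → 0
Sum: 5 + 4 + 0 + 0 + 0 + 0 = 9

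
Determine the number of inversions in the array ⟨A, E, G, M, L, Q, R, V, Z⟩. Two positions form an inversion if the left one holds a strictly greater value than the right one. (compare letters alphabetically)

1

Count, for each position, how many later elements it exceeds:
A → none → 0
E → none → 0
G → none → 0
M → L → 1
L → none → 0
Q → none → 0
R → none → 0
V → none → 0
Z → none → 0
Sum: 0 + 0 + 0 + 1 + 0 + 0 + 0 + 0 + 0 = 1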